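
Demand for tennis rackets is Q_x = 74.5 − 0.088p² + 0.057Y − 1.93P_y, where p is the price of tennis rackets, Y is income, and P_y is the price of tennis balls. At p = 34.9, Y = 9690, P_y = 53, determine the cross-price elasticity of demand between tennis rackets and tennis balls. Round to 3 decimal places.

Substituting, Q_x = 74.5 − 0.088(34.9)² + 0.057(9690) − 1.93(53) = 74.5 − 107.1849 + 552.33 − 102.29 = 417.3551.
∂Q_x/∂P_y = −1.93, so E_xy = -1.93·(53/417.3551) ≈ -0.245.
E_xy < 0: the goods are complements.

-0.245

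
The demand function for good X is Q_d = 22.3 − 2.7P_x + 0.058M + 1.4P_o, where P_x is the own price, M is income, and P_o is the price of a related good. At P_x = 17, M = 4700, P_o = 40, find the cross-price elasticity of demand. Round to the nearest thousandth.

0.184

Q_d = 22.3 − 2.7(17) + 0.058(4700) + 1.4(40) = 22.3 − 45.9 + 272.6 + 56 = 305.
∂Q_d/∂P_o = +1.4, so E_xy = 1.4·(40/305) ≈ 0.184.
E_xy > 0: the goods are substitutes.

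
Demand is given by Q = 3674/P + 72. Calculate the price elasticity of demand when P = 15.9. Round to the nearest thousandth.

At P = 15.9, Q = 303.0692.
dQ/dP = −3674/P² = −14.5327.
Point elasticity E = (dQ/dP)·(P/Q) = -14.5327 × 15.9/303.0692 ≈ -0.762.
|E| < 1, so demand is inelastic at this price.

-0.762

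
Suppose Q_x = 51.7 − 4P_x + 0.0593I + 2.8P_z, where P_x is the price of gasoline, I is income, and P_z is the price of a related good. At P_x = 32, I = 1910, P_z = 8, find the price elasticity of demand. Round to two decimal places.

Evaluating quantity at (P_x, I, P_z) gives Q_x = 51.7 − 4(32) + 0.0593(1910) + 2.8(8) = 51.7 − 128 + 113.263 + 22.4 = 59.363.
∂Q_x/∂P_x = −4, so E_p = (−4)·(32/59.363) ≈ -2.16.
|E_p| > 1: demand is elastic.

-2.16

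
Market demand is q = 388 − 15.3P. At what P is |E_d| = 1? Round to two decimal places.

12.68

For linear demand q = a − bP, E = −bP/(a − bP). |E| = 1 ⇒ bP = a − bP ⇒ P = a/(2b).
P = 388/(2·15.3) ≈ 12.68.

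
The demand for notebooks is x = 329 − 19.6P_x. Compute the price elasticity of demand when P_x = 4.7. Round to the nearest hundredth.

-0.39

At P_x = 4.7, x = 236.88.
dx/dP_x = −19.6.
Point elasticity E = (dx/dP_x)·(P_x/x) = -19.6 × 4.7/236.88 ≈ -0.39.
|E| < 1, so demand is inelastic at this price.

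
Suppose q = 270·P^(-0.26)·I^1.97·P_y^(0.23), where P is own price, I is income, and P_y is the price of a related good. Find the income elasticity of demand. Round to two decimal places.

For a Cobb–Douglas (constant-elasticity) form q = A·I^α·…, the elasticity with respect to I equals the exponent α at every point.
Here the exponent on I is 1.97, so the income elasticity of demand is 1.97.

1.97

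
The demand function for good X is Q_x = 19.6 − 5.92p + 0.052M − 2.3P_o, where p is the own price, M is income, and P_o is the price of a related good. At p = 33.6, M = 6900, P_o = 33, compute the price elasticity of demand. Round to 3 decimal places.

Evaluating quantity at (p, M, P_o) gives Q_x = 19.6 − 5.92(33.6) + 0.052(6900) − 2.3(33) = 19.6 − 198.912 + 358.8 − 75.9 = 103.588.
∂Q_x/∂p = −5.92, so E_p = (−5.92)·(33.6/103.588) ≈ -1.920.
|E_p| > 1: demand is elastic.

-1.920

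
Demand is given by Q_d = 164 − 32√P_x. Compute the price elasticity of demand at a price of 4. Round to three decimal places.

-0.320

At P_x = 4, Q_d = 100.
dQ_d/dP_x = −32/(2√P_x) = −32/(2·2).
Point elasticity E = (dQ_d/dP_x)·(P_x/Q_d) = -8 × 4/100 ≈ -0.320.
|E| < 1, so demand is inelastic at this price.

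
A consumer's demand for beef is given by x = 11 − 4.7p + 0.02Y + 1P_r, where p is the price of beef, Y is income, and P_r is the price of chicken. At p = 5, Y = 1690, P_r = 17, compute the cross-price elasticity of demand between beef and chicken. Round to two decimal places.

0.44

x = 11 − 4.7(5) + 0.02(1690) + 1(17) = 11 − 23.5 + 33.8 + 17 = 38.3.
∂x/∂P_r = +1, so E_xy = 1·(17/38.3) ≈ 0.44.
E_xy > 0: the goods are substitutes.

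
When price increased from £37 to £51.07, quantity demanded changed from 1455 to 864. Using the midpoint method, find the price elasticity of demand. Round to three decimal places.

%Δq = (864 − 1455)/[(1455 + 864)/2] = -591/1159.5 ≈ -0.5097.
%ΔP = (51.07 − 37)/[(37 + 51.07)/2] = 14.07/44.035 ≈ 0.3195.
Arc elasticity E = %Δq/%ΔP ≈ -0.5097/0.3195 ≈ -1.595.
|E| > 1: demand is elastic over this range.

-1.595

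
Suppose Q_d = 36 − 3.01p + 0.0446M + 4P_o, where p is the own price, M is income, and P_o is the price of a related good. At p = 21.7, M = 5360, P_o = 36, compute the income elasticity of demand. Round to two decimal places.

0.68

Evaluating quantity at (p, M, P_o) gives Q_d = 36 − 3.01(21.7) + 0.0446(5360) + 4(36) = 36 − 65.317 + 239.056 + 144 = 353.739.
∂Q_d/∂M = +0.0446, so E_I = 0.0446·(5360/353.739) ≈ 0.68.
E_I ∈ (0,1): normal good (necessity).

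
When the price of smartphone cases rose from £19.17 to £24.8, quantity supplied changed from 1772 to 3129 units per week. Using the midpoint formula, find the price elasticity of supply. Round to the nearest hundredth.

%ΔQ = (3129 − 1772)/[(1772 + 3129)/2] = 1357/2450.5 ≈ 0.5538.
%ΔP = (24.8 − 19.17)/[(19.17 + 24.8)/2] = 5.63/21.985 ≈ 0.2561.
Arc elasticity E = %ΔQ/%ΔP ≈ 0.5538/0.2561 ≈ 2.16.
|E| > 1: supply is elastic over this range.

2.16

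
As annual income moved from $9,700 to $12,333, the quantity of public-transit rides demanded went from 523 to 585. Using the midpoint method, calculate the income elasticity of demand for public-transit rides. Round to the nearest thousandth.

%ΔQ = (585 − 523)/[(523+585)/2] = 62/554 ≈ 0.1119.
%ΔY = (12,333 − 9,700)/[(9,700+12,333)/2] = 2633/11016.5 ≈ 0.2390.
E_I = %ΔQ/%ΔY ≈ 0.468.
E_I ∈ (0,1): normal good (necessity).

0.468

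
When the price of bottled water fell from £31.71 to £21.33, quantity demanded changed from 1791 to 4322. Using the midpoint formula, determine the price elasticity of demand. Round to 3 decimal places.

%Δq = (4322 − 1791)/[(1791 + 4322)/2] = 2531/3056.5 ≈ 0.8281.
%ΔP = (21.33 − 31.71)/[(31.71 + 21.33)/2] = -10.38/26.52 ≈ -0.3914.
Arc elasticity E = %Δq/%ΔP ≈ 0.8281/-0.3914 ≈ -2.116.
|E| > 1: demand is elastic over this range.

-2.116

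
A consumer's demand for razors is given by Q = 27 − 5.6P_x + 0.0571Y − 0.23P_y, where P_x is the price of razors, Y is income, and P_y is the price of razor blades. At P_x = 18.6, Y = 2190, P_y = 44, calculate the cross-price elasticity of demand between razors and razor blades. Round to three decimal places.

Q = 27 − 5.6(18.6) + 0.0571(2190) − 0.23(44) = 27 − 104.16 + 125.049 − 10.12 = 37.769.
∂Q/∂P_y = −0.23, so E_xy = -0.23·(44/37.769) ≈ -0.268.
E_xy < 0: the goods are complements.

-0.268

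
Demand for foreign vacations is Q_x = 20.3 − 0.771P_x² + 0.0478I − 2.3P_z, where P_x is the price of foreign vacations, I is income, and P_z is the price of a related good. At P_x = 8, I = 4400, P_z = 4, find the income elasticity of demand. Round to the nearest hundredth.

1.22

Substituting, Q_x = 20.3 − 0.771(8)² + 0.0478(4400) − 2.3(4) = 20.3 − 49.344 + 210.32 − 9.2 = 172.076.
∂Q_x/∂I = +0.0478, so E_I = 0.0478·(4400/172.076) ≈ 1.22.
E_I > 1: normal good (luxury).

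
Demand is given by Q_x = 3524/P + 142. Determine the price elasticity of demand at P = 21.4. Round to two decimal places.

At P = 21.4, Q_x = 306.6729.
dQ_x/dP = −3524/P² = −7.695.
Point elasticity E = (dQ_x/dP)·(P/Q_x) = -7.695 × 21.4/306.6729 ≈ -0.54.
|E| < 1, so demand is inelastic at this price.

-0.54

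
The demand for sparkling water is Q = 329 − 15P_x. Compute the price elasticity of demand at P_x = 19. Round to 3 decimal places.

At P_x = 19, Q = 44.
dQ/dP_x = −15.
Point elasticity E = (dQ/dP_x)·(P_x/Q) = -15 × 19/44 ≈ -6.477.
|E| > 1, so demand is elastic at this price.

-6.477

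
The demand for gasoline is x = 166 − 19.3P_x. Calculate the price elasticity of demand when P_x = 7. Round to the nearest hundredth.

At P_x = 7, x = 30.9.
dx/dP_x = −19.3.
Point elasticity E = (dx/dP_x)·(P_x/x) = -19.3 × 7/30.9 ≈ -4.37.
|E| > 1, so demand is elastic at this price.

-4.37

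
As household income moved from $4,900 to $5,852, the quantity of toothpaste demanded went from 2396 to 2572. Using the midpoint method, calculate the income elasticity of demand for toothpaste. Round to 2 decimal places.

0.40

%ΔQ = (2572 − 2396)/[(2396+2572)/2] = 176/2484 ≈ 0.0709.
%ΔM = (5,852 − 4,900)/[(4,900+5,852)/2] = 952/5376 ≈ 0.1771.
E_I = %ΔQ/%ΔM ≈ 0.40.
E_I ∈ (0,1): normal good (necessity).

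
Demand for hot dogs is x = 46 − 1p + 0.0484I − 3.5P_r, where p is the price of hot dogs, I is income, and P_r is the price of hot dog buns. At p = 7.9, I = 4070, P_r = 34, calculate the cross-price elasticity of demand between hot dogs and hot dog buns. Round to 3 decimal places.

First evaluate x: 46 − 1(7.9) + 0.0484(4070) − 3.5(34) = 46 − 7.9 + 196.988 − 119 = 116.088.
∂x/∂P_r = −3.5, so E_xy = -3.5·(34/116.088) ≈ -1.025.
E_xy < 0: the goods are complements.

-1.025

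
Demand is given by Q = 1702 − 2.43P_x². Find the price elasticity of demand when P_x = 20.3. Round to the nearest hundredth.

At P_x = 20.3, Q = 700.6213.
dQ/dP_x = −2·2.43·P_x = −98.658.
Point elasticity E = (dQ/dP_x)·(P_x/Q) = -98.658 × 20.3/700.6213 ≈ -2.86.
|E| > 1, so demand is elastic at this price.

-2.86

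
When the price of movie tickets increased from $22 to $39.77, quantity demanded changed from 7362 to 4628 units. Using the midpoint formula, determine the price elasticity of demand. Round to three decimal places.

%Δq = (4628 − 7362)/[(7362 + 4628)/2] = -2734/5995 ≈ -0.4560.
%Δp = (39.77 − 22)/[(22 + 39.77)/2] = 17.77/30.885 ≈ 0.5754.
Arc elasticity E = %Δq/%Δp ≈ -0.4560/0.5754 ≈ -0.793.
|E| < 1: demand is inelastic over this range.

-0.793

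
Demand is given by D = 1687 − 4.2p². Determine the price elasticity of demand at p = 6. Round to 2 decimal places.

At p = 6, D = 1535.8.
dD/dp = −2·4.2·p = −50.4.
Point elasticity E = (dD/dp)·(p/D) = -50.4 × 6/1535.8 ≈ -0.20.
|E| < 1, so demand is inelastic at this price.

-0.20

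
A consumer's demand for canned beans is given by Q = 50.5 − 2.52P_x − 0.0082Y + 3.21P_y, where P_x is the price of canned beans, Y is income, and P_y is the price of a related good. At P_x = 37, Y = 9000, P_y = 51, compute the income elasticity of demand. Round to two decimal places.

Evaluating quantity at (P_x, Y, P_y) gives Q = 50.5 − 2.52(37) − 0.0082(9000) + 3.21(51) = 50.5 − 93.24 − 73.8 + 163.71 = 47.17.
∂Q/∂Y = −0.0082, so E_I = -0.0082·(9000/47.17) ≈ -1.56.
E_I < 0: inferior good.

-1.56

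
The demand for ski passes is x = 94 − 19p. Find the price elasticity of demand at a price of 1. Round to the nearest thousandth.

-0.253

At p = 1, x = 75.
dx/dp = −19.
Point elasticity E = (dx/dp)·(p/x) = -19 × 1/75 ≈ -0.253.
|E| < 1, so demand is inelastic at this price.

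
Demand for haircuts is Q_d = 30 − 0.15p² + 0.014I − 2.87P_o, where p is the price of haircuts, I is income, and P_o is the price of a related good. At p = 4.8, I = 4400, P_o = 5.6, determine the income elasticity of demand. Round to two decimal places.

First evaluate Q_d: 30 − 0.15(4.8)² + 0.014(4400) − 2.87(5.6) = 30 − 3.456 + 61.6 − 16.072 = 72.072.
∂Q_d/∂I = +0.014, so E_I = 0.014·(4400/72.072) ≈ 0.85.
E_I ∈ (0,1): normal good (necessity).

0.85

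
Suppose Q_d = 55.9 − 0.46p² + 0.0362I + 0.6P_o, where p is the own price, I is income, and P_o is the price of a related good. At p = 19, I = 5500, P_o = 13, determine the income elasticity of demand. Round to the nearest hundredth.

At the given point, Q_d = 55.9 − 0.46(19)² + 0.0362(5500) + 0.6(13) = 55.9 − 166.06 + 199.1 + 7.8 = 96.74.
∂Q_d/∂I = +0.0362, so E_I = 0.0362·(5500/96.74) ≈ 2.06.
E_I > 1: normal good (luxury).

2.06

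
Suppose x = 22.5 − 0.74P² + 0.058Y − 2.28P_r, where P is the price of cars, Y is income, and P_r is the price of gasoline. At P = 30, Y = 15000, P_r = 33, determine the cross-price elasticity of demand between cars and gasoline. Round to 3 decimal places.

At the given point, x = 22.5 − 0.74(30)² + 0.058(15000) − 2.28(33) = 22.5 − 666 + 870 − 75.24 = 151.26.
∂x/∂P_r = −2.28, so E_xy = -2.28·(33/151.26) ≈ -0.497.
E_xy < 0: the goods are complements.

-0.497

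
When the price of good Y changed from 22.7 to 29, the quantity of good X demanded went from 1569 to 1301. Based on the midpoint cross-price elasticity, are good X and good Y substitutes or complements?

%ΔQ_x = (1301 − 1569)/[(1569+1301)/2] = -268/1435 ≈ -0.1868.
%ΔP_y = (29 − 22.7)/[(22.7+29)/2] ≈ 0.2437.
E_xy = -0.1868/0.2437 ≈ -0.766.
E_xy < 0, so the goods are complements.

complements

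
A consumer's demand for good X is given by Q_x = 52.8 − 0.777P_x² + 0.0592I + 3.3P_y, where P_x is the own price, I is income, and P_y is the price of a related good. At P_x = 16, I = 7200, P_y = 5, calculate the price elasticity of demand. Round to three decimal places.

First evaluate Q_x: 52.8 − 0.777(16)² + 0.0592(7200) + 3.3(5) = 52.8 − 198.912 + 426.24 + 16.5 = 296.628.
∂Q_x/∂P_x = −2·0.777·P_x = -24.864, so E_p = -24.864·(16/296.628) ≈ -1.341.
|E_p| > 1: demand is elastic.

-1.341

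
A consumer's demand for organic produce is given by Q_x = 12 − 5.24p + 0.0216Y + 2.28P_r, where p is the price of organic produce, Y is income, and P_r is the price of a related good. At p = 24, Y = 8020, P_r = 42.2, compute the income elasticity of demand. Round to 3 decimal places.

Q_x = 12 − 5.24(24) + 0.0216(8020) + 2.28(42.2) = 12 − 125.76 + 173.232 + 96.216 = 155.688.
∂Q_x/∂Y = +0.0216, so E_I = 0.0216·(8020/155.688) ≈ 1.113.
E_I > 1: normal good (luxury).

1.113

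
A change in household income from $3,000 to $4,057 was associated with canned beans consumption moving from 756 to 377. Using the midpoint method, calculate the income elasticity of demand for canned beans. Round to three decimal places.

-2.233

%ΔQ = (377 − 756)/[(756+377)/2] = -379/566.5 ≈ -0.6690.
%ΔY = (4,057 − 3,000)/[(3,000+4,057)/2] = 1057/3528.5 ≈ 0.2996.
E_I = %ΔQ/%ΔY ≈ -2.233.
E_I < 0: inferior good.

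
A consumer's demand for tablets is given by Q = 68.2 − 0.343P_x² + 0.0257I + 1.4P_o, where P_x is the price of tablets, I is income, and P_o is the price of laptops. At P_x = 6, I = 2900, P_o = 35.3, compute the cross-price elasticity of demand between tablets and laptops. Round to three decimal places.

0.275

Substituting, Q = 68.2 − 0.343(6)² + 0.0257(2900) + 1.4(35.3) = 68.2 − 12.348 + 74.53 + 49.42 = 179.802.
∂Q/∂P_o = +1.4, so E_xy = 1.4·(35.3/179.802) ≈ 0.275.
E_xy > 0: the goods are substitutes.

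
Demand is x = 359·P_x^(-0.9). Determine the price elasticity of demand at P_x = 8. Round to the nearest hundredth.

-0.90

For a Cobb–Douglas (constant-elasticity) form x = A·P_x^α·…, the elasticity with respect to P_x equals the exponent α at every point.
Here the exponent on P_x is -0.9, so the price elasticity of demand is -0.90.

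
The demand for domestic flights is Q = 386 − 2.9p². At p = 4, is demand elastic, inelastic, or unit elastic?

At p = 4, Q = 339.6.
dQ/dp = −2·2.9·p = −23.2.
Point elasticity E = (dQ/dp)·(p/Q) = -23.2 × 4/339.6 ≈ -0.273.
|E| ≈ 0.273 < 1, so demand is inelastic.

inelastic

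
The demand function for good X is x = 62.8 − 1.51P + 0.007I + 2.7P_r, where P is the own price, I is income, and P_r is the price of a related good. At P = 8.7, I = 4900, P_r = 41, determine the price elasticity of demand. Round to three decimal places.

-0.067

First evaluate x: 62.8 − 1.51(8.7) + 0.007(4900) + 2.7(41) = 62.8 − 13.137 + 34.3 + 110.7 = 194.663.
∂x/∂P = −1.51, so E_p = (−1.51)·(8.7/194.663) ≈ -0.067.
|E_p| < 1: demand is inelastic.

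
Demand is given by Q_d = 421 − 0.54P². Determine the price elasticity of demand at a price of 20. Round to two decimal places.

At P = 20, Q_d = 205.
dQ_d/dP = −2·0.54·P = −21.6.
Point elasticity E = (dQ_d/dP)·(P/Q_d) = -21.6 × 20/205 ≈ -2.11.
|E| > 1, so demand is elastic at this price.

-2.11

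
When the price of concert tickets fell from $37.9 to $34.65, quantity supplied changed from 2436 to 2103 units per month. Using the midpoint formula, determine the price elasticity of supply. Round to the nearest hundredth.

1.64

%Δq = (2103 − 2436)/[(2436 + 2103)/2] = -333/2269.5 ≈ -0.1467.
%Δp = (34.65 − 37.9)/[(37.9 + 34.65)/2] = -3.25/36.275 ≈ -0.0896.
Arc elasticity E = %Δq/%Δp ≈ -0.1467/-0.0896 ≈ 1.64.
|E| > 1: supply is elastic over this range.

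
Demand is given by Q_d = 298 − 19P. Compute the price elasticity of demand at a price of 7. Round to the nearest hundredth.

At P = 7, Q_d = 165.
dQ_d/dP = −19.
Point elasticity E = (dQ_d/dP)·(P/Q_d) = -19 × 7/165 ≈ -0.81.
|E| < 1, so demand is inelastic at this price.

-0.81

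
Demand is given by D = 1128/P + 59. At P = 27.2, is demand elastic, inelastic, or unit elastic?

At P = 27.2, D = 100.4706.
dD/dP = −1128/P² = −1.5247.
Point elasticity E = (dD/dP)·(P/D) = -1.5247 × 27.2/100.4706 ≈ -0.413.
|E| ≈ 0.413 < 1, so demand is inelastic.

inelastic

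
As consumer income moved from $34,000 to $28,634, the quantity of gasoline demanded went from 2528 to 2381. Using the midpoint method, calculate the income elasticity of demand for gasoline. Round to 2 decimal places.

%ΔQ = (2381 − 2528)/[(2528+2381)/2] = -147/2454.5 ≈ -0.0599.
%ΔI = (28,634 − 34,000)/[(34,000+28,634)/2] = -5366/31317 ≈ -0.1713.
E_I = %ΔQ/%ΔI ≈ 0.35.
E_I ∈ (0,1): normal good (necessity).

0.35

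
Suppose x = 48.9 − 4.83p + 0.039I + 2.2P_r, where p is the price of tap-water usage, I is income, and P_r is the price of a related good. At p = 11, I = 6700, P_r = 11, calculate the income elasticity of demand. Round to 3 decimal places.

Substituting, x = 48.9 − 4.83(11) + 0.039(6700) + 2.2(11) = 48.9 − 53.13 + 261.3 + 24.2 = 281.27.
∂x/∂I = +0.039, so E_I = 0.039·(6700/281.27) ≈ 0.929.
E_I ∈ (0,1): normal good (necessity).

0.929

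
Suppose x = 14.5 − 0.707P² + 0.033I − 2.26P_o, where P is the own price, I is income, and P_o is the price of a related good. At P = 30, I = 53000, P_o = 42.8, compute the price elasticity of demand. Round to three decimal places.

Evaluating quantity at (P, I, P_o) gives x = 14.5 − 0.707(30)² + 0.033(53000) − 2.26(42.8) = 14.5 − 636.3 + 1749 − 96.728 = 1030.472.
∂x/∂P = −2·0.707·P = -42.42, so E_p = -42.42·(30/1030.472) ≈ -1.235.
|E_p| > 1: demand is elastic.

-1.235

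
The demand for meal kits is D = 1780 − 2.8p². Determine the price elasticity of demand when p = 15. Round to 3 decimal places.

-1.096

At p = 15, D = 1150.
dD/dp = −2·2.8·p = −84.
Point elasticity E = (dD/dp)·(p/D) = -84 × 15/1150 ≈ -1.096.
|E| > 1, so demand is elastic at this price.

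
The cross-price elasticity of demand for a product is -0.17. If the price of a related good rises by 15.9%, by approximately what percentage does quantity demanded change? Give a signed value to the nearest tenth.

-2.7

%ΔQ ≈ E × %ΔP_y = (-0.17) × (15.9%) ≈ -2.7%.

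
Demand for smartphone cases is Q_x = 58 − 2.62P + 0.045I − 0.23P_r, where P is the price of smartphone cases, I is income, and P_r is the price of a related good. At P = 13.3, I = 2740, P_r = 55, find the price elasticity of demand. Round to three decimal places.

First evaluate Q_x: 58 − 2.62(13.3) + 0.045(2740) − 0.23(55) = 58 − 34.846 + 123.3 − 12.65 = 133.804.
∂Q_x/∂P = −2.62, so E_p = (−2.62)·(13.3/133.804) ≈ -0.260.
|E_p| < 1: demand is inelastic.

-0.260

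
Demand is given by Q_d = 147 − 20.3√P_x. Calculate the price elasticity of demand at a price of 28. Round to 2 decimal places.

-1.36

At P_x = 28, Q_d = 39.5825.
dQ_d/dP_x = −20.3/(2√P_x) = −20.3/(2·5.2915).
Point elasticity E = (dQ_d/dP_x)·(P_x/Q_d) = -1.9182 × 28/39.5825 ≈ -1.36.
|E| > 1, so demand is elastic at this price.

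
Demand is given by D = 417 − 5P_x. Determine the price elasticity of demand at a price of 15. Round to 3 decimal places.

At P_x = 15, D = 342.
dD/dP_x = −5.
Point elasticity E = (dD/dP_x)·(P_x/D) = -5 × 15/342 ≈ -0.219.
|E| < 1, so demand is inelastic at this price.

-0.219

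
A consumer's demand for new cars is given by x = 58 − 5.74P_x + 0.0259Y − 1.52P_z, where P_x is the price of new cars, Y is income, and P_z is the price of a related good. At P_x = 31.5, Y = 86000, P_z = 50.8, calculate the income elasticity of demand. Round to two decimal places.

1.10

First evaluate x: 58 − 5.74(31.5) + 0.0259(86000) − 1.52(50.8) = 58 − 180.81 + 2227.4 − 77.216 = 2027.374.
∂x/∂Y = +0.0259, so E_I = 0.0259·(86000/2027.374) ≈ 1.10.
E_I > 1: normal good (luxury).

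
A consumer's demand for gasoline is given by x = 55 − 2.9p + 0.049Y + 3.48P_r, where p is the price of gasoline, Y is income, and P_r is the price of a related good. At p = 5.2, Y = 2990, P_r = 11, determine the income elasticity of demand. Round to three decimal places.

x = 55 − 2.9(5.2) + 0.049(2990) + 3.48(11) = 55 − 15.08 + 146.51 + 38.28 = 224.71.
∂x/∂Y = +0.049, so E_I = 0.049·(2990/224.71) ≈ 0.652.
E_I ∈ (0,1): normal good (necessity).

0.652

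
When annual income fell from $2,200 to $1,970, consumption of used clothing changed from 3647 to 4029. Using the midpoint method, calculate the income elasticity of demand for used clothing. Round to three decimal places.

-0.902

%ΔQ = (4029 − 3647)/[(3647+4029)/2] = 382/3838 ≈ 0.0995.
%ΔM = (1,970 − 2,200)/[(2,200+1,970)/2] = -230/2085 ≈ -0.1103.
E_I = %ΔQ/%ΔM ≈ -0.902.
E_I < 0: inferior good.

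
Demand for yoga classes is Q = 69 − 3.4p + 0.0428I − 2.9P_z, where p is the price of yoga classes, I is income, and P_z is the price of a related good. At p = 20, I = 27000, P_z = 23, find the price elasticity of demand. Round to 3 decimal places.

Q = 69 − 3.4(20) + 0.0428(27000) − 2.9(23) = 69 − 68 + 1155.6 − 66.7 = 1089.9.
∂Q/∂p = −3.4, so E_p = (−3.4)·(20/1089.9) ≈ -0.062.
|E_p| < 1: demand is inelastic.

-0.062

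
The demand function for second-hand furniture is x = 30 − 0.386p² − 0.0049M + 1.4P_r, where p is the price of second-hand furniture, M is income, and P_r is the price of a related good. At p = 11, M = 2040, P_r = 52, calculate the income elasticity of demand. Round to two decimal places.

-0.22

Substituting, x = 30 − 0.386(11)² − 0.0049(2040) + 1.4(52) = 30 − 46.706 − 9.996 + 72.8 = 46.098.
∂x/∂M = −0.0049, so E_I = -0.0049·(2040/46.098) ≈ -0.22.
E_I < 0: inferior good.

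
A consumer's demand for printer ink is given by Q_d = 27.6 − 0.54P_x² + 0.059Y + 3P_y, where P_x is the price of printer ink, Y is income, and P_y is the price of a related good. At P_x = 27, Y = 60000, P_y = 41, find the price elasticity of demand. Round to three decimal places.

-0.239

First evaluate Q_d: 27.6 − 0.54(27)² + 0.059(60000) + 3(41) = 27.6 − 393.66 + 3540 + 123 = 3296.94.
∂Q_d/∂P_x = −2·0.54·P_x = -29.16, so E_p = -29.16·(27/3296.94) ≈ -0.239.
|E_p| < 1: demand is inelastic.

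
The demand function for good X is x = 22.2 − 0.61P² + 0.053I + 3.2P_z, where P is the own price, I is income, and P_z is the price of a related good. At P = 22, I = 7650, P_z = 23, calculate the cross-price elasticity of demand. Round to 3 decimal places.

0.357

x = 22.2 − 0.61(22)² + 0.053(7650) + 3.2(23) = 22.2 − 295.24 + 405.45 + 73.6 = 206.01.
∂x/∂P_z = +3.2, so E_xy = 3.2·(23/206.01) ≈ 0.357.
E_xy > 0: the goods are substitutes.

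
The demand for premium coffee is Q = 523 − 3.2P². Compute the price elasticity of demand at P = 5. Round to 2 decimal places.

-0.36

At P = 5, Q = 443.
dQ/dP = −2·3.2·P = −32.
Point elasticity E = (dQ/dP)·(P/Q) = -32 × 5/443 ≈ -0.36.
|E| < 1, so demand is inelastic at this price.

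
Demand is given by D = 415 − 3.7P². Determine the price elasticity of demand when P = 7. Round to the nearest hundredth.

-1.55

At P = 7, D = 233.7.
dD/dP = −2·3.7·P = −51.8.
Point elasticity E = (dD/dP)·(P/D) = -51.8 × 7/233.7 ≈ -1.55.
|E| > 1, so demand is elastic at this price.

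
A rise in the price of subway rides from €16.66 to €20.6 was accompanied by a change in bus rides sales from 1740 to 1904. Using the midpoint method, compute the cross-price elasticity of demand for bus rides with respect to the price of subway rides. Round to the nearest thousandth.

0.426

%ΔQ_x = (1904 − 1740)/[(1740+1904)/2] = 164/1822 ≈ 0.0900.
%ΔP_y = (20.6 − 16.66)/[(16.66+20.6)/2] ≈ 0.2115.
E_xy = 0.0900/0.2115 ≈ 0.426.
E_xy > 0, so bus rides and subway rides are substitutes.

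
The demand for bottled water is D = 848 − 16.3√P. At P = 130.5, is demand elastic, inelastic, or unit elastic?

At P = 130.5, D = 661.7943.
dD/dP = −16.3/(2√P) = −16.3/(2·11.4237).
Point elasticity E = (dD/dP)·(P/D) = -0.7134 × 130.5/661.7943 ≈ -0.141.
|E| ≈ 0.141 < 1, so demand is inelastic.

inelastic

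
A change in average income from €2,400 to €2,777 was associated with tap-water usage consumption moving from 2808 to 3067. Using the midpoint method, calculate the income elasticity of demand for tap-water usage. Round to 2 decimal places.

%ΔQ = (3067 − 2808)/[(2808+3067)/2] = 259/2937.5 ≈ 0.0882.
%ΔI = (2,777 − 2,400)/[(2,400+2,777)/2] = 377/2588.5 ≈ 0.1456.
E_I = %ΔQ/%ΔI ≈ 0.61.
E_I ∈ (0,1): normal good (necessity).

0.61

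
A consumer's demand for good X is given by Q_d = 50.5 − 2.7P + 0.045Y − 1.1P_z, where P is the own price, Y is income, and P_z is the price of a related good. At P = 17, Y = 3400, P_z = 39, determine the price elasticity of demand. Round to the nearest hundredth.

At the given point, Q_d = 50.5 − 2.7(17) + 0.045(3400) − 1.1(39) = 50.5 − 45.9 + 153 − 42.9 = 114.7.
∂Q_d/∂P = −2.7, so E_p = (−2.7)·(17/114.7) ≈ -0.40.
|E_p| < 1: demand is inelastic.

-0.40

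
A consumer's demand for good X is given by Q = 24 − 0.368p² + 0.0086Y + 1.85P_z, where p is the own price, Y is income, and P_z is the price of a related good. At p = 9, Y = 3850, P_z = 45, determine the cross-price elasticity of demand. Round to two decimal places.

0.75

At the given point, Q = 24 − 0.368(9)² + 0.0086(3850) + 1.85(45) = 24 − 29.808 + 33.11 + 83.25 = 110.552.
∂Q/∂P_z = +1.85, so E_xy = 1.85·(45/110.552) ≈ 0.75.
E_xy > 0: the goods are substitutes.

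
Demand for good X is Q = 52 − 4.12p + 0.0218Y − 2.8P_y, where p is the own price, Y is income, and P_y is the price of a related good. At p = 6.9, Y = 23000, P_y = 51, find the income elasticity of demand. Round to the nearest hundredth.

1.31

Evaluating quantity at (p, Y, P_y) gives Q = 52 − 4.12(6.9) + 0.0218(23000) − 2.8(51) = 52 − 28.428 + 501.4 − 142.8 = 382.172.
∂Q/∂Y = +0.0218, so E_I = 0.0218·(23000/382.172) ≈ 1.31.
E_I > 1: normal good (luxury).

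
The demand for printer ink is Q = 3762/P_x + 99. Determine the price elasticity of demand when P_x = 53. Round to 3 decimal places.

-0.418

At P_x = 53, Q = 169.9811.
dQ/dP_x = −3762/P_x² = −1.3393.
Point elasticity E = (dQ/dP_x)·(P_x/Q) = -1.3393 × 53/169.9811 ≈ -0.418.
|E| < 1, so demand is inelastic at this price.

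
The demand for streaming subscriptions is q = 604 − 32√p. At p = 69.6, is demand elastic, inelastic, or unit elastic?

At p = 69.6, q = 337.0348.
dq/dp = −32/(2√p) = −32/(2·8.3427).
Point elasticity E = (dq/dp)·(p/q) = -1.9179 × 69.6/337.0348 ≈ -0.396.
|E| ≈ 0.396 < 1, so demand is inelastic.

inelastic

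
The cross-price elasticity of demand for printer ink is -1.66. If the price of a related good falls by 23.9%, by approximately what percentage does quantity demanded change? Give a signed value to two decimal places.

39.67

%ΔQ ≈ E × %ΔP_y = (-1.66) × (-23.9%) ≈ 39.67%.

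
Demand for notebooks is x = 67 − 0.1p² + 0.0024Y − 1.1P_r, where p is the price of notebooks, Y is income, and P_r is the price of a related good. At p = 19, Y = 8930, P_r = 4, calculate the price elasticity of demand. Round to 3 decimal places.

-1.506

Substituting, x = 67 − 0.1(19)² + 0.0024(8930) − 1.1(4) = 67 − 36.1 + 21.432 − 4.4 = 47.932.
∂x/∂p = −2·0.1·p = -3.8, so E_p = -3.8·(19/47.932) ≈ -1.506.
|E_p| > 1: demand is elastic.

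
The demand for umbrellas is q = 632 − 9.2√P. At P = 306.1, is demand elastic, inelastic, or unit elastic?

At P = 306.1, q = 471.0394.
dq/dP = −9.2/(2√P) = −9.2/(2·17.4957).
Point elasticity E = (dq/dP)·(P/q) = -0.2629 × 306.1/471.0394 ≈ -0.171.
|E| ≈ 0.171 < 1, so demand is inelastic.

inelastic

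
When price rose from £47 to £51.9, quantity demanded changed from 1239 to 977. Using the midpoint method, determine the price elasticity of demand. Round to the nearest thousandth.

-2.386

%Δq = (977 − 1239)/[(1239 + 977)/2] = -262/1108 ≈ -0.2365.
%Δp = (51.9 − 47)/[(47 + 51.9)/2] = 4.9/49.45 ≈ 0.0991.
Arc elasticity E = %Δq/%Δp ≈ -0.2365/0.0991 ≈ -2.386.
|E| > 1: demand is elastic over this range.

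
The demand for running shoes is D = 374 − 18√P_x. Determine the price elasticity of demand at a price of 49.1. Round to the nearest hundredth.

At P_x = 49.1, D = 247.8715.
dD/dP_x = −18/(2√P_x) = −18/(2·7.0071).
Point elasticity E = (dD/dP_x)·(P_x/D) = -1.2844 × 49.1/247.8715 ≈ -0.25.
|E| < 1, so demand is inelastic at this price.

-0.25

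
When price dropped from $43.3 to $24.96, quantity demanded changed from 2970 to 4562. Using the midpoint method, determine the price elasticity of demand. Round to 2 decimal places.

-0.79

%Δq = (4562 − 2970)/[(2970 + 4562)/2] = 1592/3766 ≈ 0.4227.
%ΔP = (24.96 − 43.3)/[(43.3 + 24.96)/2] = -18.34/34.13 ≈ -0.5374.
Arc elasticity E = %Δq/%ΔP ≈ 0.4227/-0.5374 ≈ -0.79.
|E| < 1: demand is inelastic over this range.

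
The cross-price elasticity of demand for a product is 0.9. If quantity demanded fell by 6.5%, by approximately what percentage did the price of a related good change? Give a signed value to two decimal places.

-7.22

%ΔQ ≈ E × %ΔP_y ⇒ %ΔP_y = %ΔQ / E = (-6.5%)/(0.9) ≈ -7.22%.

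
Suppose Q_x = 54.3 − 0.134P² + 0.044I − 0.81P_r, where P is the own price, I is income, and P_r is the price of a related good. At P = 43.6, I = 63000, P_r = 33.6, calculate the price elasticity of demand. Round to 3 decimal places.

Q_x = 54.3 − 0.134(43.6)² + 0.044(63000) − 0.81(33.6) = 54.3 − 254.7286 + 2772 − 27.216 = 2544.3554.
∂Q_x/∂P = −2·0.134·P = -11.6848, so E_p = -11.6848·(43.6/2544.3554) ≈ -0.200.
|E_p| < 1: demand is inelastic.

-0.200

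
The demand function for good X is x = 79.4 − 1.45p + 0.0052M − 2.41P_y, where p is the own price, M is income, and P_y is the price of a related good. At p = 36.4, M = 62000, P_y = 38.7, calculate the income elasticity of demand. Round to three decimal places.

1.261

At the given point, x = 79.4 − 1.45(36.4) + 0.0052(62000) − 2.41(38.7) = 79.4 − 52.78 + 322.4 − 93.267 = 255.753.
∂x/∂M = +0.0052, so E_I = 0.0052·(62000/255.753) ≈ 1.261.
E_I > 1: normal good (luxury).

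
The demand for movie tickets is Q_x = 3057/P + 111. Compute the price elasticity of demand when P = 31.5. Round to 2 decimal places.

At P = 31.5, Q_x = 208.0476.
dQ_x/dP = −3057/P² = −3.0809.
Point elasticity E = (dQ_x/dP)·(P/Q_x) = -3.0809 × 31.5/208.0476 ≈ -0.47.
|E| < 1, so demand is inelastic at this price.

-0.47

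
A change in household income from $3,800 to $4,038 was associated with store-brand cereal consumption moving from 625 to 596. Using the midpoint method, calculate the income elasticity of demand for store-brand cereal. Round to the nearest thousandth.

%ΔQ = (596 − 625)/[(625+596)/2] = -29/610.5 ≈ -0.0475.
%ΔY = (4,038 − 3,800)/[(3,800+4,038)/2] = 238/3919 ≈ 0.0607.
E_I = %ΔQ/%ΔY ≈ -0.782.
E_I < 0: inferior good.

-0.782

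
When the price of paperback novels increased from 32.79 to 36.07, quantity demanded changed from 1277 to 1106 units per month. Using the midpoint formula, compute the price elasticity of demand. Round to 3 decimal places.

%ΔQ = (1106 − 1277)/[(1277 + 1106)/2] = -171/1191.5 ≈ -0.1435.
%ΔP = (36.07 − 32.79)/[(32.79 + 36.07)/2] = 3.28/34.43 ≈ 0.0953.
Arc elasticity E = %ΔQ/%ΔP ≈ -0.1435/0.0953 ≈ -1.506.
|E| > 1: demand is elastic over this range.

-1.506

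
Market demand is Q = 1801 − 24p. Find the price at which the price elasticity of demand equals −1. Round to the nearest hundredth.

For linear demand Q = a − bp, E = −bp/(a − bp). |E| = 1 ⇒ bp = a − bp ⇒ p = a/(2b).
p = 1801/(2·24) ≈ 37.52.

37.52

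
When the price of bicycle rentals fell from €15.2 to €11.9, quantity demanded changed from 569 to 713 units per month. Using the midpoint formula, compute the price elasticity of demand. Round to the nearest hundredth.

-0.92

%Δq = (713 − 569)/[(569 + 713)/2] = 144/641 ≈ 0.2246.
%Δp = (11.9 − 15.2)/[(15.2 + 11.9)/2] = -3.3/13.55 ≈ -0.2435.
Arc elasticity E = %Δq/%Δp ≈ 0.2246/-0.2435 ≈ -0.92.
|E| < 1: demand is inelastic over this range.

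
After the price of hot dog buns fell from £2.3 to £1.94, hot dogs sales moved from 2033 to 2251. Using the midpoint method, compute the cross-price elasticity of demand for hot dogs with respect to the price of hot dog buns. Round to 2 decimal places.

%ΔQ_x = (2251 − 2033)/[(2033+2251)/2] = 218/2142 ≈ 0.1018.
%ΔP_y = (1.94 − 2.3)/[(2.3+1.94)/2] ≈ -0.1698.
E_xy = 0.1018/-0.1698 ≈ -0.60.
E_xy < 0, so hot dogs and hot dog buns are complements.

-0.60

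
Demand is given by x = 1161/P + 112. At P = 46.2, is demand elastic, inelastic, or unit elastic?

inelastic

At P = 46.2, x = 137.1299.
dx/dP = −1161/P² = −0.5439.
Point elasticity E = (dx/dP)·(P/x) = -0.5439 × 46.2/137.1299 ≈ -0.183.
|E| ≈ 0.183 < 1, so demand is inelastic.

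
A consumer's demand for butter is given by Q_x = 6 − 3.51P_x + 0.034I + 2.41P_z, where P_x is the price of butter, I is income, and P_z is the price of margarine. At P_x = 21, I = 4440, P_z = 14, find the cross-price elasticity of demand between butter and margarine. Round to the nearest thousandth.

Substituting, Q_x = 6 − 3.51(21) + 0.034(4440) + 2.41(14) = 6 − 73.71 + 150.96 + 33.74 = 116.99.
∂Q_x/∂P_z = +2.41, so E_xy = 2.41·(14/116.99) ≈ 0.288.
E_xy > 0: the goods are substitutes.

0.288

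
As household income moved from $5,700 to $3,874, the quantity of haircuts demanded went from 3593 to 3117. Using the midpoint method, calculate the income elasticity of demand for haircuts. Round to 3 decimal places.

0.372

%ΔQ = (3117 − 3593)/[(3593+3117)/2] = -476/3355 ≈ -0.1419.
%ΔM = (3,874 − 5,700)/[(5,700+3,874)/2] = -1826/4787 ≈ -0.3814.
E_I = %ΔQ/%ΔM ≈ 0.372.
E_I ∈ (0,1): normal good (necessity).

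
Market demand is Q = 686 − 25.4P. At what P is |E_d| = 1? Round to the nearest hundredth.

13.50

For linear demand Q = a − bP, E = −bP/(a − bP). |E| = 1 ⇒ bP = a − bP ⇒ P = a/(2b).
P = 686/(2·25.4) ≈ 13.50.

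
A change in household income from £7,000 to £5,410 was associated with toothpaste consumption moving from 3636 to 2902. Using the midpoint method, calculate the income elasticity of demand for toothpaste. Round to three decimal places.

%ΔQ = (2902 − 3636)/[(3636+2902)/2] = -734/3269 ≈ -0.2245.
%ΔI = (5,410 − 7,000)/[(7,000+5,410)/2] = -1590/6205 ≈ -0.2562.
E_I = %ΔQ/%ΔI ≈ 0.876.
E_I ∈ (0,1): normal good (necessity).

0.876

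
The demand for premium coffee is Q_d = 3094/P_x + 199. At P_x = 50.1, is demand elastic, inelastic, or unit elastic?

At P_x = 50.1, Q_d = 260.7565.
dQ_d/dP_x = −3094/P_x² = −1.2327.
Point elasticity E = (dQ_d/dP_x)·(P_x/Q_d) = -1.2327 × 50.1/260.7565 ≈ -0.237.
|E| ≈ 0.237 < 1, so demand is inelastic.

inelastic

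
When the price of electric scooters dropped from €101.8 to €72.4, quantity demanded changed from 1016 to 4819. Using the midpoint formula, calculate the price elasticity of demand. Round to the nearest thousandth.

%Δq = (4819 − 1016)/[(1016 + 4819)/2] = 3803/2917.5 ≈ 1.3035.
%Δp = (72.4 − 101.8)/[(101.8 + 72.4)/2] = -29.4/87.1 ≈ -0.3375.
Arc elasticity E = %Δq/%Δp ≈ 1.3035/-0.3375 ≈ -3.862.
|E| > 1: demand is elastic over this range.

-3.862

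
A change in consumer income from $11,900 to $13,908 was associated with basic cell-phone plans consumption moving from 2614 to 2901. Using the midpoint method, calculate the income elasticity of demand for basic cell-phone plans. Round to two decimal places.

0.67

%ΔQ = (2901 − 2614)/[(2614+2901)/2] = 287/2757.5 ≈ 0.1041.
%ΔI = (13,908 − 11,900)/[(11,900+13,908)/2] = 2008/12904 ≈ 0.1556.
E_I = %ΔQ/%ΔI ≈ 0.67.
E_I ∈ (0,1): normal good (necessity).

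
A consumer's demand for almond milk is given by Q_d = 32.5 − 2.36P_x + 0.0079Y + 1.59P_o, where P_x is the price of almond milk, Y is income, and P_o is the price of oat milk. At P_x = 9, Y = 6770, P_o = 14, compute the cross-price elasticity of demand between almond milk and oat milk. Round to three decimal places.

Q_d = 32.5 − 2.36(9) + 0.0079(6770) + 1.59(14) = 32.5 − 21.24 + 53.483 + 22.26 = 87.003.
∂Q_d/∂P_o = +1.59, so E_xy = 1.59·(14/87.003) ≈ 0.256.
E_xy > 0: the goods are substitutes.

0.256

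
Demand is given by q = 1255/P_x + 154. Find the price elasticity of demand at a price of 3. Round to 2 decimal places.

-0.73

At P_x = 3, q = 572.3333.
dq/dP_x = −1255/P_x² = −139.4444.
Point elasticity E = (dq/dP_x)·(P_x/q) = -139.4444 × 3/572.3333 ≈ -0.73.
|E| < 1, so demand is inelastic at this price.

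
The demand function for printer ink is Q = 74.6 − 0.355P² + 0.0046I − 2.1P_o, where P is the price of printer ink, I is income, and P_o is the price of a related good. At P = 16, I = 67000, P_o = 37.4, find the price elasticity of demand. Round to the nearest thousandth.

Substituting, Q = 74.6 − 0.355(16)² + 0.0046(67000) − 2.1(37.4) = 74.6 − 90.88 + 308.2 − 78.54 = 213.38.
∂Q/∂P = −2·0.355·P = -11.36, so E_p = -11.36·(16/213.38) ≈ -0.852.
|E_p| < 1: demand is inelastic.

-0.852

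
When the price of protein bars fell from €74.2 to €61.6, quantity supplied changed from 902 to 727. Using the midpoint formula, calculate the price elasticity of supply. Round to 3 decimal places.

%Δq = (727 − 902)/[(902 + 727)/2] = -175/814.5 ≈ -0.2149.
%ΔP = (61.6 − 74.2)/[(74.2 + 61.6)/2] = -12.6/67.9 ≈ -0.1856.
Arc elasticity E = %Δq/%ΔP ≈ -0.2149/-0.1856 ≈ 1.158.
|E| > 1: supply is elastic over this range.

1.158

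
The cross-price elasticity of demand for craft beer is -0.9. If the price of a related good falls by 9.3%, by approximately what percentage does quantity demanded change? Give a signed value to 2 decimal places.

%ΔQ ≈ E × %ΔP_y = (-0.9) × (-9.3%) = 8.37%.

8.37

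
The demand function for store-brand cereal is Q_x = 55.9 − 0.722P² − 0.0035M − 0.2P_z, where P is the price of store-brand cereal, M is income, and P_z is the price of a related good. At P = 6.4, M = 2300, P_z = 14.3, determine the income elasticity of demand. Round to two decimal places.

-0.52

First evaluate Q_x: 55.9 − 0.722(6.4)² − 0.0035(2300) − 0.2(14.3) = 55.9 − 29.5731 − 8.05 − 2.86 = 15.4169.
∂Q_x/∂M = −0.0035, so E_I = -0.0035·(2300/15.4169) ≈ -0.52.
E_I < 0: inferior good.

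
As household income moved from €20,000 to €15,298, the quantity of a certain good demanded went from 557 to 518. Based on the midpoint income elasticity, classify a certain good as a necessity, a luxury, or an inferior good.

necessity

%ΔQ = (518 − 557)/[(557+518)/2] = -39/537.5 ≈ -0.0726.
%ΔM = (15,298 − 20,000)/[(20,000+15,298)/2] = -4702/17649 ≈ -0.2664.
E_I = %ΔQ/%ΔM ≈ 0.272.
E_I ∈ (0,1): normal good (necessity).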